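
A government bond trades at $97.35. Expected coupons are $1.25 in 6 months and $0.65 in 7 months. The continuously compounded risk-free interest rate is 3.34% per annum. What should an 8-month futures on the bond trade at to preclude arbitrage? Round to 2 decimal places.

PV(coupons) I = 1.25·e^(−0.0334·6/12) + 0.65·e^(−0.0334·7/12)
I = 1.2293 + 0.6375 = 1.8668
F = (S − I)·e^(rT) = (97.35 − 1.8668) · e^(0.0334·8/12)
= 95.4832 · e^0.022267 = 95.4832 × 1.022517 = $97.63

$97.63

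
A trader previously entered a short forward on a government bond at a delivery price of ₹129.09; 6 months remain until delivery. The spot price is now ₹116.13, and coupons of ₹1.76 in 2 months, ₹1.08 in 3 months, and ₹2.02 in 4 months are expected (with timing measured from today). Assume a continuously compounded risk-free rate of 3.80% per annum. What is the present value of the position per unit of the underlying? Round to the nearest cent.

PV(remaining coupons) I = 1.76·e^(−0.0380·2/12) + 1.08·e^(−0.0380·3/12) + 2.02·e^(−0.0380·4/12) = 4.8133
Current forward F = (S − I)·e^(rT) = (116.13 − 4.8133)·e^(0.0380·6/12) = 111.3167 × 1.019182 = 113.4520
Value (long) = (F − K)·e^(−rT) = (113.4520 − 129.09) × 0.981179 = -15.3437
Short position value = −(long value) = ₹15.34

₹15.34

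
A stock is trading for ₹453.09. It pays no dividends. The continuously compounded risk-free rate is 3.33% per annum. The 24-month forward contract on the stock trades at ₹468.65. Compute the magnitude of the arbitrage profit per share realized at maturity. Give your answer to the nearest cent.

Fair forward: F* = S·e^(carry·T), with carry = r = 0.0333
F* = 453.09 · e^(0.0333 × 24/12) = 453.09 · e^0.066600 = 453.09 × 1.068868 = ₹484.2934
Market ₹468.65 < fair ₹484.2934: forward underpriced → reverse cash-and-carry (short spot, go long the forward).
At maturity, profit = |F_mkt − F*| = |468.65 − 484.2934| = ₹15.64 per share

₹15.64 per share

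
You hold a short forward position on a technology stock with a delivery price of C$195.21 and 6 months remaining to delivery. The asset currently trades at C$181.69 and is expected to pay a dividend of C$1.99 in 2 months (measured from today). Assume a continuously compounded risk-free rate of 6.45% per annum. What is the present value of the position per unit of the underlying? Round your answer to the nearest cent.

C$9.29

PV(remaining dividends) I = 1.99·e^(−0.0645·2/12) = 1.9687
Current forward F = (S − I)·e^(rT) = (181.69 − 1.9687)·e^(0.0645·6/12) = 179.7213 × 1.032776 = 185.6118
Value (long) = (F − K)·e^(−rT) = (185.6118 − 195.21) × 0.968264 = -9.2936
Short position value = −(long value) = C$9.29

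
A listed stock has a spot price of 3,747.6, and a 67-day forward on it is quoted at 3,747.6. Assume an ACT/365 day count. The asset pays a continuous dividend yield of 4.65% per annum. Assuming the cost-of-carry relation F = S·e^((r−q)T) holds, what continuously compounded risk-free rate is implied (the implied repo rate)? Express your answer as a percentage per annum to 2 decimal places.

From F = S·e^((r−q)T): (r − q) = ln(F/S)/T
ln(3747.6/3747.6) = ln(1.000000) = 0.000000
(r − q) = 0.000000 / (67/365) = 0.000000
r = ln(F/S)/T + q = 0.000000 + 0.0465 = 0.046500
r = 4.65%

4.65%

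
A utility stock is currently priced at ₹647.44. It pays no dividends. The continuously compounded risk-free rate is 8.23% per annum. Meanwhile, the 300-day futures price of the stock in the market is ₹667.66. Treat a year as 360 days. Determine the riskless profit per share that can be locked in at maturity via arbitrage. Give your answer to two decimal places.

₹25.74 per share

Fair futures: F* = S·e^(carry·T), with carry = r = 0.0823
F* = 647.44 · e^(0.0823 × 300/360) = 647.44 · e^0.068583 = 647.44 × 1.070990 = ₹693.4018
Market ₹667.66 < fair ₹693.4018: forward underpriced → reverse cash-and-carry (short spot, go long the forward).
At maturity, profit = |F_mkt − F*| = |667.66 − 693.4018| = ₹25.74 per share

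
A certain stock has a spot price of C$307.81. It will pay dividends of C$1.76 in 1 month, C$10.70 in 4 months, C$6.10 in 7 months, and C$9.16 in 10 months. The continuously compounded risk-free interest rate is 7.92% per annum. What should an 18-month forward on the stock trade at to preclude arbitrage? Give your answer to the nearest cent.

C$316.72

PV(dividends) I = 1.76·e^(−0.0792·1/12) + 10.70·e^(−0.0792·4/12) + 6.10·e^(−0.0792·7/12) + 9.16·e^(−0.0792·10/12)
I = 1.7484 + 10.4212 + 5.8246 + 8.5750 = 26.5692
F = (S − I)·e^(rT) = (307.81 − 26.5692) · e^(0.0792·18/12)
= 281.2408 · e^0.118800 = 281.2408 × 1.126145 = C$316.72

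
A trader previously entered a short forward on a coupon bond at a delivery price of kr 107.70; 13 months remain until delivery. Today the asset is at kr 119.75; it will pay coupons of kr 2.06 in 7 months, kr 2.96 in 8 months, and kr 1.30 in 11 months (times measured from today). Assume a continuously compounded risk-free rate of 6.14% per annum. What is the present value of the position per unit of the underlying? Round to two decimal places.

-kr 12.92

PV(remaining coupons) I = 2.06·e^(−0.0614·7/12) + 2.96·e^(−0.0614·8/12) + 1.30·e^(−0.0614·11/12) = 6.0577
Current forward F = (S − I)·e^(rT) = (119.75 − 6.0577)·e^(0.0614·13/12) = 113.6923 × 1.068779 = 121.5119
Value (long) = (F − K)·e^(−rT) = (121.5119 − 107.70) × 0.935647 = 12.9231
Short position value = −(long value) = -kr 12.92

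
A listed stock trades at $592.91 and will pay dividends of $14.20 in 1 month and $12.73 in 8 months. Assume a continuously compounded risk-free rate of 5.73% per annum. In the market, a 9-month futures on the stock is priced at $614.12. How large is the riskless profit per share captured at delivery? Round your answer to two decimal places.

PV(dividends) I = 14.20·e^(−0.0573·1/12) + 12.73·e^(−0.0573·8/12) = 26.3852
Fair futures F* = (S − I)·e^(rT) = (592.91 − 26.3852)·e^0.042975 = 566.5248 × 1.043912 = 591.4020
Market $614.12 > fair 591.4020: forward overpriced → cash-and-carry (borrow at r, buy the stock and collect the dividends, short the forward).
Profit at T = |F_mkt − F*| = |614.12 − 591.4020| = $22.72 per share

$22.72 per share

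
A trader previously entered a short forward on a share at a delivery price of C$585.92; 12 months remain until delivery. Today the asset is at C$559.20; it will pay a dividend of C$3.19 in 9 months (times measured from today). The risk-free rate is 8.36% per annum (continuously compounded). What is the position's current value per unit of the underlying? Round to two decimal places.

PV(remaining dividends) I = 3.19·e^(−0.0836·9/12) = 2.9961
Current forward F = (S − I)·e^(rT) = (559.20 − 2.9961)·e^(0.0836·12/12) = 556.2039 × 1.087194 = 604.7015
Value (long) = (F − K)·e^(−rT) = (604.7015 − 585.92) × 0.919799 = 17.2752
Short position value = −(long value) = -C$17.28

-C$17.28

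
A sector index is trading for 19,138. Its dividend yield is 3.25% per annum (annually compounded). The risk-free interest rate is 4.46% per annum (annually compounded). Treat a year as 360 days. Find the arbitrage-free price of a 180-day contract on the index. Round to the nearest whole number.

F = S · (1+r)^T / (1+q)^T
= 19138 × 1.022057 / 1.016120 = 19138 × 1.005843
F = 19,250

19,250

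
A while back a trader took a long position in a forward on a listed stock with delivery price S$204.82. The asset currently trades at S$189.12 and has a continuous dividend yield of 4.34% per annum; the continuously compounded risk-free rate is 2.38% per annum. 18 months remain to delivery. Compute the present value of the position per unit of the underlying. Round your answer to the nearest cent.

Current fair forward for the remaining 18 months: F = S·e^((r − q)·T), (r − q) = 0.0238 − 0.0434 = -0.0196
F = 189.12 · e^(-0.0196 × 18/12) = 189.12 × 0.971028 = 183.6408
Value of long forward = (F − K)·e^(−rT) = (183.6408 − 204.82) · e^(−0.0238·18/12)
= -21.1792 × 0.964930 = -20.44

-S$20.44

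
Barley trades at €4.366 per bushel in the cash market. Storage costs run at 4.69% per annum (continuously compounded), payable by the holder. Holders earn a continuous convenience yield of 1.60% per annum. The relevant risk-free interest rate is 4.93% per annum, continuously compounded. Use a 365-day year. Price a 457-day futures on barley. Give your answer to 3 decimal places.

Net carry = r + u − y = 0.0493 + 0.0469 − 0.0160 = 0.0802
F = S·e^((r+u−y)T) = 4.366 · e^(0.0802 × 457/365) = 4.366 · e^0.100415
= 4.366 × 1.105630 = €4.827 per bushel

€4.827 per bushel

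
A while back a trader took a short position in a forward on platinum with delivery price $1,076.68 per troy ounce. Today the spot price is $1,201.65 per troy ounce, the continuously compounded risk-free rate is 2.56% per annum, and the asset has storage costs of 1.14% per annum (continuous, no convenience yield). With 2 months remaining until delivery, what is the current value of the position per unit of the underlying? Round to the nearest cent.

-$131.84 per troy ounce

Current fair forward for the remaining 2 months: F = S·e^((r + u)·T), (r + u) = 0.0256 + 0.0114 = 0.0370
F = 1201.65 · e^(0.0370 × 2/12) = 1201.65 × 1.00618572 = 1209.0831
Value of long forward = (F − K)·e^(−rT) = (1209.0831 − 1076.68) · e^(−0.0256·2/12)
= 132.4031 × 0.99574242 = 131.84
Short position value = −(long value) = -$131.84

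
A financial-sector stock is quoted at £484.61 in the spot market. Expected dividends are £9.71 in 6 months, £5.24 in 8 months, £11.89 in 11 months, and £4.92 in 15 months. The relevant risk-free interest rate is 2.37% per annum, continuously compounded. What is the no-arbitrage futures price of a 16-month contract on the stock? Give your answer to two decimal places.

£468.00

PV(dividends) I = 9.71·e^(−0.0237·6/12) + 5.24·e^(−0.0237·8/12) + 11.89·e^(−0.0237·11/12) + 4.92·e^(−0.0237·15/12)
I = 9.5956 + 5.1579 + 11.6345 + 4.7764 = 31.1644
F = (S − I)·e^(rT) = (484.61 − 31.1644) · e^(0.0237·16/12)
= 453.4456 · e^0.031600 = 453.4456 × 1.032105 = £468.00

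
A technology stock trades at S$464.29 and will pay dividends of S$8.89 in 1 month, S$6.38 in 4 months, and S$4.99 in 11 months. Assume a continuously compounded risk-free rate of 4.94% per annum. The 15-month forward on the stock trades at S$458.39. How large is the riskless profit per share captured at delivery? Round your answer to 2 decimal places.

S$14.31 per share

PV(dividends) I = 8.89·e^(−0.0494·1/12) + 6.38·e^(−0.0494·4/12) + 4.99·e^(−0.0494·11/12) = 19.8984
Fair forward F* = (S − I)·e^(rT) = (464.29 − 19.8984)·e^0.061750 = 444.3916 × 1.063696 = 472.6976
Market S$458.39 < fair 472.6976: forward underpriced → reverse cash-and-carry (short the stock, invest proceeds at r, pay the dividends, go long the forward).
Profit at T = |F_mkt − F*| = |458.39 − 472.6976| = S$14.31 per share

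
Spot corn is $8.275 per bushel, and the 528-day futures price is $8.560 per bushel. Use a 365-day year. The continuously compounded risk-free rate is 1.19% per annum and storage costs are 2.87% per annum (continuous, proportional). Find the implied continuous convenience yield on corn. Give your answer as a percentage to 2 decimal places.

1.72%

F = S·e^((r+u−y)T) ⇒ (r+u−y) = ln(F/S)/T
ln(8.560/8.275) = 0.033861; /T ⇒ 0.023408
y = r + u − ln(F/S)/T = 0.0119 + 0.0287 − 0.023408 = 0.017192
y = 1.72%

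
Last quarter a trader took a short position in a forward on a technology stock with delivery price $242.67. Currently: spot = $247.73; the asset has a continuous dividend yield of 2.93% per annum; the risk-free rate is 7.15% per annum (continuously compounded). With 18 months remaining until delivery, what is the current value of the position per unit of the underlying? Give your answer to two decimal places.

Current fair forward for the remaining 18 months: F = S·e^((r − q)·T), (r − q) = 0.0715 − 0.0293 = 0.0422
F = 247.73 · e^(0.0422 × 18/12) = 247.73 × 1.065346 = 263.9182
Value of long forward = (F − K)·e^(−rT) = (263.9182 − 242.67) · e^(−0.0715·18/12)
= 21.2482 × 0.898301 = 19.09
Short position value = −(long value) = -$19.09

-$19.09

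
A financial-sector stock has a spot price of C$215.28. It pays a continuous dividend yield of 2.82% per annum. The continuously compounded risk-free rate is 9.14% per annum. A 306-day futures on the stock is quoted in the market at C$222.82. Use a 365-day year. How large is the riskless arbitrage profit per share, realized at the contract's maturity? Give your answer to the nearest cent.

C$4.17 per share

Fair futures: F* = S·e^(carry·T), with carry = (r − q) = 0.0914 − 0.0282 = 0.0632
F* = 215.28 · e^(0.0632 × 306/365) = 215.28 · e^0.052984 = 215.28 × 1.054413 = C$226.9940
Market C$222.82 < fair C$226.9940: forward underpriced → reverse cash-and-carry (short spot, go long the forward).
At maturity, profit = |F_mkt − F*| = |222.82 − 226.9940| = C$4.17 per share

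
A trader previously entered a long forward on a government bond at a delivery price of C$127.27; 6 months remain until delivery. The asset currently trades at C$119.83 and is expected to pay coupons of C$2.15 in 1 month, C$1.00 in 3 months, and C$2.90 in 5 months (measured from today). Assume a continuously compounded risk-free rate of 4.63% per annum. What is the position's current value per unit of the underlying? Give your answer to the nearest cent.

-C$10.50

PV(remaining coupons) I = 2.15·e^(−0.0463·1/12) + 1.00·e^(−0.0463·3/12) + 2.90·e^(−0.0463·5/12) = 5.9748
Current forward F = (S − I)·e^(rT) = (119.83 − 5.9748)·e^(0.0463·6/12) = 113.8552 × 1.023420 = 116.5217
Value (long) = (F − K)·e^(−rT) = (116.5217 − 127.27) × 0.977116 = -10.5023
Value = -C$10.50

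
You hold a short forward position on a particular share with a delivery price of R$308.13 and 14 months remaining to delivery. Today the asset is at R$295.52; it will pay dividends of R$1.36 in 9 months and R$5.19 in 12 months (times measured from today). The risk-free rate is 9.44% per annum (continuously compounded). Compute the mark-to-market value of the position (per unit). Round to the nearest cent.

PV(remaining dividends) I = 1.36·e^(−0.0944·9/12) + 5.19·e^(−0.0944·12/12) = 5.9895
Current forward F = (S − I)·e^(rT) = (295.52 − 5.9895)·e^(0.0944·14/12) = 289.5305 × 1.116427 = 323.2397
Value (long) = (F − K)·e^(−rT) = (323.2397 − 308.13) × 0.895715 = 13.5340
Short position value = −(long value) = -R$13.53

-R$13.53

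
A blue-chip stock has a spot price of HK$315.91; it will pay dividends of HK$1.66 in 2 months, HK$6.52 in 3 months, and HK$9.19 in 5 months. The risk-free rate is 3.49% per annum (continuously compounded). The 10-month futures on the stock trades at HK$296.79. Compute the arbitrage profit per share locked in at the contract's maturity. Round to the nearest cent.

HK$10.76 per share

PV(dividends) I = 1.66·e^(−0.0349·2/12) + 6.52·e^(−0.0349·3/12) + 9.19·e^(−0.0349·5/12) = 17.1711
Fair futures F* = (S − I)·e^(rT) = (315.91 − 17.1711)·e^0.029083 = 298.7389 × 1.029510 = 307.5547
Market HK$296.79 < fair 307.5547: forward underpriced → reverse cash-and-carry (short the stock, invest proceeds at r, pay the dividends, go long the forward).
Profit at T = |F_mkt − F*| = |296.79 − 307.5547| = HK$10.76 per share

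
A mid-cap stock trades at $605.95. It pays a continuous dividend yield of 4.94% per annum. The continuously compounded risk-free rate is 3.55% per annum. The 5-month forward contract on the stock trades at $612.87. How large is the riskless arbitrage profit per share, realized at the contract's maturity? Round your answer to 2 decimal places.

Fair forward: F* = S·e^(carry·T), with carry = (r − q) = 0.0355 − 0.0494 = -0.0139
F* = 605.95 · e^(-0.0139 × 5/12) = 605.95 · e^-0.005792 = 605.95 × 0.994225 = $602.4506
Market $612.87 > fair $602.4506: forward overpriced → cash-and-carry (buy spot, short the forward).
At maturity, profit = |F_mkt − F*| = |612.87 − 602.4506| = $10.42 per share

$10.42 per share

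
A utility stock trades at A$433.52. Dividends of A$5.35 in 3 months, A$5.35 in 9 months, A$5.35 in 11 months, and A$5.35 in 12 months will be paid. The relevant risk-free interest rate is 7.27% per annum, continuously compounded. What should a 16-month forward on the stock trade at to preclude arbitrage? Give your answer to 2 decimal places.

PV(dividends) I = 5.35·e^(−0.0727·3/12) + 5.35·e^(−0.0727·9/12) + 5.35·e^(−0.0727·11/12) + 5.35·e^(−0.0727·12/12)
I = 5.2536 + 5.0661 + 5.0051 + 4.9749 = 20.2997
F = (S − I)·e^(rT) = (433.52 − 20.2997) · e^(0.0727·16/12)
= 413.2203 · e^0.096933 = 413.2203 × 1.101787 = A$455.28

A$455.28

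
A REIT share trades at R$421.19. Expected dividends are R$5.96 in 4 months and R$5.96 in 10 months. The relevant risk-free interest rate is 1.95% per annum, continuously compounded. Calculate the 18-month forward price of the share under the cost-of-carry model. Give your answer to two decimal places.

PV(dividends) I = 5.96·e^(−0.0195·4/12) + 5.96·e^(−0.0195·10/12)
I = 5.9214 + 5.8639 = 11.7853
F = (S − I)·e^(rT) = (421.19 − 11.7853) · e^(0.0195·18/12)
= 409.4047 · e^0.029250 = 409.4047 × 1.029682 = R$421.56

R$421.56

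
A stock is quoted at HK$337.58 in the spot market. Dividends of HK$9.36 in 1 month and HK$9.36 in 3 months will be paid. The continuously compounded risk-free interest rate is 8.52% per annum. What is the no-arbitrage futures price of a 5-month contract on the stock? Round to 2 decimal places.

HK$330.66

PV(dividends) I = 9.36·e^(−0.0852·1/12) + 9.36·e^(−0.0852·3/12)
I = 9.2938 + 9.1627 = 18.4565
F = (S − I)·e^(rT) = (337.58 − 18.4565) · e^(0.0852·5/12)
= 319.1235 · e^0.035500 = 319.1235 × 1.036138 = HK$330.66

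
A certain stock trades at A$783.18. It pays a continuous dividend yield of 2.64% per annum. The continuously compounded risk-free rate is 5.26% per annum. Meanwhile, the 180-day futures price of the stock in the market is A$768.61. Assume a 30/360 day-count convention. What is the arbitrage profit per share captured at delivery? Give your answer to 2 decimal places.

A$24.90 per share

Fair futures: F* = S·e^(carry·T), with carry = (r − q) = 0.0526 − 0.0264 = 0.0262
F* = 783.18 · e^(0.0262 × 180/360) = 783.18 · e^0.013100 = 783.18 × 1.013186 = A$793.5070
Market A$768.61 < fair A$793.5070: forward underpriced → reverse cash-and-carry (short spot, go long the forward).
At maturity, profit = |F_mkt − F*| = |768.61 − 793.5070| = A$24.90 per share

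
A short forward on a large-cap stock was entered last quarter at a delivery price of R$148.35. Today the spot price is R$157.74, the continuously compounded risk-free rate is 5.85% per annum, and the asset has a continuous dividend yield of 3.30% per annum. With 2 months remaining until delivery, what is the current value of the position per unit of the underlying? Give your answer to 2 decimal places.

Current fair forward for the remaining 2 months: F = S·e^((r − q)·T), (r − q) = 0.0585 − 0.0330 = 0.0255
F = 157.74 · e^(0.0255 × 2/12) = 157.74 × 1.004259 = 158.4118
Value of long forward = (F − K)·e^(−rT) = (158.4118 − 148.35) · e^(−0.0585·2/12)
= 10.0618 × 0.990297 = 9.96
Short position value = −(long value) = -R$9.96

-R$9.96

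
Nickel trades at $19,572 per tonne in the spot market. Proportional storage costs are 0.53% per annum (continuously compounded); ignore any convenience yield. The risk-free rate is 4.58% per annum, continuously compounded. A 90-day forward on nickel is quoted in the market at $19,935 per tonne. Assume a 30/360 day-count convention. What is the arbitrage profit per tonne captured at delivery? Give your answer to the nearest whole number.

$111 per tonne

Fair forward: F* = S·e^(carry·T), with carry = (r + u) = 0.0458 + 0.0053 = 0.0511
F* = 19572 · e^(0.0511 × 90/360) = 19572 · e^0.012775 = 19572 × 1.012857 = $19823.6372
Market $19935 > fair $19823.6372: forward overpriced → cash-and-carry (buy spot, short the forward).
At maturity, profit = |F_mkt − F*| = |19935 − 19823.6372| = $111 per tonne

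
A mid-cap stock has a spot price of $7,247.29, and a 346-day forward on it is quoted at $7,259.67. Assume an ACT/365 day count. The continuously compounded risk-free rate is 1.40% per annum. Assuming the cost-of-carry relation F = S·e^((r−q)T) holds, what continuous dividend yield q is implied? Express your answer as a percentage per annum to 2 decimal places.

From F = S·e^((r−q)T): (r − q) = ln(F/S)/T
ln(7259.67/7247.29) = ln(1.001708) = 0.001707
(r − q) = 0.001707 / (346/365) = 0.001801
q = r − ln(F/S)/T = 0.0140 − 0.001801 = 0.012199
q = 1.22%

1.22%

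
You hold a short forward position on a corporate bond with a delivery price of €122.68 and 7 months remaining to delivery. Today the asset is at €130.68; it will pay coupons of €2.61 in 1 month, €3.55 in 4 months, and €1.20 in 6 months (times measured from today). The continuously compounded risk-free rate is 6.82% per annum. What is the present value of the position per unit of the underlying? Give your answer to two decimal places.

-€5.56

PV(remaining coupons) I = 2.61·e^(−0.0682·1/12) + 3.55·e^(−0.0682·4/12) + 1.20·e^(−0.0682·6/12) = 7.2252
Current forward F = (S − I)·e^(rT) = (130.68 − 7.2252)·e^(0.0682·7/12) = 123.4548 × 1.040585 = 128.4652
Value (long) = (F − K)·e^(−rT) = (128.4652 − 122.68) × 0.960998 = 5.5596
Short position value = −(long value) = -€5.56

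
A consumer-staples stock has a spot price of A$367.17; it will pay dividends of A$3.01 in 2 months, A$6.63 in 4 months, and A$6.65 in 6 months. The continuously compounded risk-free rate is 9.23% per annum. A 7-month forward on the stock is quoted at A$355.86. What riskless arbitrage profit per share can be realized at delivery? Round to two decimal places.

PV(dividends) I = 3.01·e^(−0.0923·2/12) + 6.63·e^(−0.0923·4/12) + 6.65·e^(−0.0923·6/12) = 15.7432
Fair forward F* = (S − I)·e^(rT) = (367.17 − 15.7432)·e^0.053842 = 351.4268 × 1.055318 = 370.8670
Market A$355.86 < fair 370.8670: forward underpriced → reverse cash-and-carry (short the stock, invest proceeds at r, pay the dividends, go long the forward).
Profit at T = |F_mkt − F*| = |355.86 − 370.8670| = A$15.01 per share

A$15.01 per share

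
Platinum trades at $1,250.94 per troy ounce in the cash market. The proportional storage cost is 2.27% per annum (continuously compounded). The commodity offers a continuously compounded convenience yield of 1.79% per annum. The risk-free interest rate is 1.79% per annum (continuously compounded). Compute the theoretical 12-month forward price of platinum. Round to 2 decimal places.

Net carry = r + u − y = 0.0179 + 0.0227 − 0.0179 = 0.0227
F = S·e^((r+u−y)T) = 1250.94 · e^(0.0227 × 12/12) = 1250.94 · e^0.02270000
= 1250.94 × 1.02295961 = $1,279.66 per troy ounce

$1,279.66 per troy ounce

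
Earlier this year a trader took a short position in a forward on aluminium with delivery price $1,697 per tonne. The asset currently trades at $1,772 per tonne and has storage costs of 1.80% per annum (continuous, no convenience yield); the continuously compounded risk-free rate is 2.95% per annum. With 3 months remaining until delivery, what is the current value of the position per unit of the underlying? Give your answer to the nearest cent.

-$95.46 per tonne

Current fair forward for the remaining 3 months: F = S·e^((r + u)·T), (r + u) = 0.0295 + 0.0180 = 0.0475
F = 1772 · e^(0.0475 × 3/12) = 1772 × 1.01194579 = 1793.1679
Value of long forward = (F − K)·e^(−rT) = (1793.1679 − 1697) · e^(−0.0295·3/12)
= 96.1679 × 0.99265213 = 95.46
Short position value = −(long value) = -$95.46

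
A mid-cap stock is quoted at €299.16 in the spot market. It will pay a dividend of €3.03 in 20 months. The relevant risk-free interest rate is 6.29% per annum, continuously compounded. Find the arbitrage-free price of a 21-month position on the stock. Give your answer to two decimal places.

PV(dividends) I = 3.03·e^(−0.0629·20/12)
I = 2.7284
F = (S − I)·e^(rT) = (299.16 − 2.7284) · e^(0.0629·21/12)
= 296.4316 · e^0.110075 = 296.4316 × 1.116362 = €330.92

€330.92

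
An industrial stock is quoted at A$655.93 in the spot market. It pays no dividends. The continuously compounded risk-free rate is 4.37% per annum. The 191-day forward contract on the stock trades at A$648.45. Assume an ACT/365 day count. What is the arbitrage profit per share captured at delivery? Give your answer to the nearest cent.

A$22.65 per share

Fair forward: F* = S·e^(carry·T), with carry = r = 0.0437
F* = 655.93 · e^(0.0437 × 191/365) = 655.93 · e^0.022868 = 655.93 × 1.023131 = A$671.1023
Market A$648.45 < fair A$671.1023: forward underpriced → reverse cash-and-carry (short spot, go long the forward).
At maturity, profit = |F_mkt − F*| = |648.45 − 671.1023| = A$22.65 per share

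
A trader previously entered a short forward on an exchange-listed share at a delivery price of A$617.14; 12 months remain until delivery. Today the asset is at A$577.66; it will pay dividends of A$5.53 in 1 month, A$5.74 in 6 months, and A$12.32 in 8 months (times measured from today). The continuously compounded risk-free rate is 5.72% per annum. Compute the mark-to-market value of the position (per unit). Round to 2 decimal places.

A$28.11

PV(remaining dividends) I = 5.53·e^(−0.0572·1/12) + 5.74·e^(−0.0572·6/12) + 12.32·e^(−0.0572·8/12) = 22.9409
Current forward F = (S − I)·e^(rT) = (577.66 − 22.9409)·e^(0.0572·12/12) = 554.7191 × 1.058868 = 587.3743
Value (long) = (F − K)·e^(−rT) = (587.3743 − 617.14) × 0.944405 = -28.1109
Short position value = −(long value) = A$28.11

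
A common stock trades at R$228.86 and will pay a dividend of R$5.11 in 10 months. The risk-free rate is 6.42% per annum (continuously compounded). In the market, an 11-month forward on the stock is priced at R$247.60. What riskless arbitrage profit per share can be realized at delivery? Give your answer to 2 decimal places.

PV(dividends) I = 5.11·e^(−0.0642·10/12) = 4.8438
Fair forward F* = (S − I)·e^(rT) = (228.86 − 4.8438)·e^0.058850 = 224.0162 × 1.060616 = 237.5952
Market R$247.60 > fair 237.5952: forward overpriced → cash-and-carry (borrow at r, buy the stock and collect the dividends, short the forward).
Profit at T = |F_mkt − F*| = |247.60 − 237.5952| = R$10.00 per share

R$10.00 per share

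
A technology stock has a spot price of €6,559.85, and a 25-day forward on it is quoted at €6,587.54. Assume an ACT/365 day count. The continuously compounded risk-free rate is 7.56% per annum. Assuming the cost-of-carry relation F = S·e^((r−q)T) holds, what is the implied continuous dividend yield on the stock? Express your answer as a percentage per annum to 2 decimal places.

From F = S·e^((r−q)T): (r − q) = ln(F/S)/T
ln(6587.54/6559.85) = ln(1.004221) = 0.004212
(r − q) = 0.004212 / (25/365) = 0.061495
q = r − ln(F/S)/T = 0.0756 − 0.061495 = 0.014105
q = 1.41%

1.41%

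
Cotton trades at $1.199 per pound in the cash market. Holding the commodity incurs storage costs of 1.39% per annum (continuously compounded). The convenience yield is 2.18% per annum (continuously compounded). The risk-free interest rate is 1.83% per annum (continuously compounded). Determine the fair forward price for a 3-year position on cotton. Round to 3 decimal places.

Net carry = r + u − y = 0.0183 + 0.0139 − 0.0218 = 0.0104
F = S·e^((r+u−y)T) = 1.199 · e^(0.0104 × 3) = 1.199 · e^0.031200
= 1.199 × 1.031692 = $1.237 per pound

$1.237 per pound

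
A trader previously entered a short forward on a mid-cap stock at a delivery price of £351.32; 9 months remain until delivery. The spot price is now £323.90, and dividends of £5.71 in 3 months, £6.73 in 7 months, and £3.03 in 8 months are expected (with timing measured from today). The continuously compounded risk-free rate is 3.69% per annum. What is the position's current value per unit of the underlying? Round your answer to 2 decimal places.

PV(remaining dividends) I = 5.71·e^(−0.0369·3/12) + 6.73·e^(−0.0369·7/12) + 3.03·e^(−0.0369·8/12) = 15.2006
Current forward F = (S − I)·e^(rT) = (323.90 − 15.2006)·e^(0.0369·9/12) = 308.6994 × 1.028062 = 317.3621
Value (long) = (F − K)·e^(−rT) = (317.3621 − 351.32) × 0.972704 = -33.0310
Short position value = −(long value) = £33.03

£33.03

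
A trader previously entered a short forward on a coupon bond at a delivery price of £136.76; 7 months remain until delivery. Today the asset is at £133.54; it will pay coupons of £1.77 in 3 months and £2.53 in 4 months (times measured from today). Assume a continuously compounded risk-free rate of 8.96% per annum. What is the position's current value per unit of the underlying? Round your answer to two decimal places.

£0.44

PV(remaining coupons) I = 1.77·e^(−0.0896·3/12) + 2.53·e^(−0.0896·4/12) = 4.1863
Current forward F = (S − I)·e^(rT) = (133.54 − 4.1863)·e^(0.0896·7/12) = 129.3537 × 1.053657 = 136.2944
Value (long) = (F − K)·e^(−rT) = (136.2944 − 136.76) × 0.949076 = -0.4419
Short position value = −(long value) = £0.44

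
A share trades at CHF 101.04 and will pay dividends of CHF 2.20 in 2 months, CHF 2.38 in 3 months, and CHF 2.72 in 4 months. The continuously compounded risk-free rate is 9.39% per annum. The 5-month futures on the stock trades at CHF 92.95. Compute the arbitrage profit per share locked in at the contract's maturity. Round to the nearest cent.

PV(dividends) I = 2.20·e^(−0.0939·2/12) + 2.38·e^(−0.0939·3/12) + 2.72·e^(−0.0939·4/12) = 7.1268
Fair futures F* = (S − I)·e^(rT) = (101.04 − 7.1268)·e^0.039125 = 93.9132 × 1.039900 = 97.6603
Market CHF 92.95 < fair 97.6603: forward underpriced → reverse cash-and-carry (short the stock, invest proceeds at r, pay the dividends, go long the forward).
Profit at T = |F_mkt − F*| = |92.95 − 97.6603| = CHF 4.71 per share

CHF 4.71 per share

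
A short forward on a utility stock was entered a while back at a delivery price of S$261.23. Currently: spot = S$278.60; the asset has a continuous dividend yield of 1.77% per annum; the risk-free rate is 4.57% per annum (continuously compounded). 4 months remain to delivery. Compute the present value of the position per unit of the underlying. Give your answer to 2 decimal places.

Current fair forward for the remaining 4 months: F = S·e^((r − q)·T), (r − q) = 0.0457 − 0.0177 = 0.0280
F = 278.60 · e^(0.0280 × 4/12) = 278.60 × 1.009377 = 281.2124
Value of long forward = (F − K)·e^(−rT) = (281.2124 − 261.23) · e^(−0.0457·4/12)
= 19.9824 × 0.984882 = 19.68
Short position value = −(long value) = -S$19.68

-S$19.68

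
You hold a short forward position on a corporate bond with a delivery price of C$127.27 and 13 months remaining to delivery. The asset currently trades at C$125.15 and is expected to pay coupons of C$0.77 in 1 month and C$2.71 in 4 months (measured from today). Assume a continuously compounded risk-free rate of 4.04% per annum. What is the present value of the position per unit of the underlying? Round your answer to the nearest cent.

C$0.11

PV(remaining coupons) I = 0.77·e^(−0.0404·1/12) + 2.71·e^(−0.0404·4/12) = 3.4412
Current forward F = (S − I)·e^(rT) = (125.15 − 3.4412)·e^(0.0404·13/12) = 121.7088 × 1.044739 = 127.1539
Value (long) = (F − K)·e^(−rT) = (127.1539 − 127.27) × 0.957177 = -0.1111
Short position value = −(long value) = C$0.11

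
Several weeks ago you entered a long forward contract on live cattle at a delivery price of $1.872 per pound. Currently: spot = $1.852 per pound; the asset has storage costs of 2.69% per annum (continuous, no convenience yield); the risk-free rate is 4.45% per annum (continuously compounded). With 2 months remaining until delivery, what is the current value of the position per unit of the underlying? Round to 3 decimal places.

Current fair forward for the remaining 2 months: F = S·e^((r + u)·T), (r + u) = 0.0445 + 0.0269 = 0.0714
F = 1.852 · e^(0.0714 × 2/12) = 1.852 × 1.011971 = 1.8742
Value of long forward = (F − K)·e^(−rT) = (1.8742 − 1.872) · e^(−0.0445·2/12)
= 0.0022 × 0.992611 = 0.002

$0.002 per pound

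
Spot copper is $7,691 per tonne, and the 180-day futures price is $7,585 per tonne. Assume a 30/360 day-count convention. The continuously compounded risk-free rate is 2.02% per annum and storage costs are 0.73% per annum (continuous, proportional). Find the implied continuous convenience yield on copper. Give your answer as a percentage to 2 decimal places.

F = S·e^((r+u−y)T) ⇒ (r+u−y) = ln(F/S)/T
ln(7585/7691) = -0.013878; /T ⇒ -0.027756
y = r + u − ln(F/S)/T = 0.0202 + 0.0073 + 0.027756 = 0.055256
y = 5.53%

5.53%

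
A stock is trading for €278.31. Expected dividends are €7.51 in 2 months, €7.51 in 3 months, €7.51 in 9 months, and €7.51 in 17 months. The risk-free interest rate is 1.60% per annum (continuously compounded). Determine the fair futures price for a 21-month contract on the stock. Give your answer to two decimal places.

PV(dividends) I = 7.51·e^(−0.0160·2/12) + 7.51·e^(−0.0160·3/12) + 7.51·e^(−0.0160·9/12) + 7.51·e^(−0.0160·17/12)
I = 7.4900 + 7.4800 + 7.4204 + 7.3417 = 29.7321
F = (S − I)·e^(rT) = (278.31 − 29.7321) · e^(0.0160·21/12)
= 248.5779 · e^0.028000 = 248.5779 × 1.028396 = €255.64

€255.64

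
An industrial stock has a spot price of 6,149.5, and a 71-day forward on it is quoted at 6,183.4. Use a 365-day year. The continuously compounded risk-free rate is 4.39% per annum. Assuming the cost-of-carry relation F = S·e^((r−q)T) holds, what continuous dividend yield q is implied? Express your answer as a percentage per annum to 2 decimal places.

1.56%

From F = S·e^((r−q)T): (r − q) = ln(F/S)/T
ln(6183.4/6149.5) = ln(1.005513) = 0.005498
(r − q) = 0.005498 / (71/365) = 0.028264
q = r − ln(F/S)/T = 0.0439 − 0.028264 = 0.015636
q = 1.56%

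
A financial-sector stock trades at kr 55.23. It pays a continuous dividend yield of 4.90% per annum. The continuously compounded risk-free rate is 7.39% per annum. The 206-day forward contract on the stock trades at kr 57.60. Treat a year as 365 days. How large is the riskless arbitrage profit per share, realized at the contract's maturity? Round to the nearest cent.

kr 1.59 per share

Fair forward: F* = S·e^(carry·T), with carry = (r − q) = 0.0739 − 0.0490 = 0.0249
F* = 55.23 · e^(0.0249 × 206/365) = 55.23 · e^0.014053 = 55.23 × 1.014152 = kr 56.0116
Market kr 57.60 > fair kr 56.0116: forward overpriced → cash-and-carry (buy spot, short the forward).
At maturity, profit = |F_mkt − F*| = |57.60 − 56.0116| = kr 1.59 per share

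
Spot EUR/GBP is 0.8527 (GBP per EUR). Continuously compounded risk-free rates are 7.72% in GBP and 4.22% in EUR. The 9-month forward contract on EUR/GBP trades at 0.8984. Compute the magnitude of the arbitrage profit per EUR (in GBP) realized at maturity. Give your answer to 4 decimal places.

Fair forward: F* = S·e^(carry·T), with carry = (r_GBP − r_EUR) = 0.0772 − 0.0422 = 0.0350
F* = 0.8527 · e^(0.0350 × 9/12) = 0.8527 · e^0.026250 = 0.8527 × 1.026598 = 0.8754
Market 0.8984 > fair 0.8754: forward overpriced → cash-and-carry (buy spot, short the forward).
At maturity, profit = |F_mkt − F*| = |0.8984 − 0.8754| = 0.0230 per EUR (in GBP)

0.0230 per EUR (in GBP)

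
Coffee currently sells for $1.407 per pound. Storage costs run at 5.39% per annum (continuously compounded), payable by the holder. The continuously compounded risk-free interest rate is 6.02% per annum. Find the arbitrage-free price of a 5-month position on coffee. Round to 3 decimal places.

Net carry = r + u − y = 0.0602 + 0.0539 − 0.0000 = 0.1141
F = S·e^((r+u−y)T) = 1.407 · e^(0.1141 × 5/12) = 1.407 · e^0.047542
= 1.407 × 1.048690 = $1.476 per pound

$1.476 per pound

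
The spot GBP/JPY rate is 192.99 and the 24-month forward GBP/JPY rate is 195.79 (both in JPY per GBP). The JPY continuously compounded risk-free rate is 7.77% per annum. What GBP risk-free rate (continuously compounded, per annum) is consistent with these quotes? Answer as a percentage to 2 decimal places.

7.05%

F = S·e^((r_JPY − r_GBP)T) ⇒ r_GBP = r_JPY − ln(F/S)/T
ln(195.79/192.99) = 0.014404; /(24/12) = 0.007202
r_GBP = 0.0777 − 0.007202 = 0.070498
r_GBP = 7.05%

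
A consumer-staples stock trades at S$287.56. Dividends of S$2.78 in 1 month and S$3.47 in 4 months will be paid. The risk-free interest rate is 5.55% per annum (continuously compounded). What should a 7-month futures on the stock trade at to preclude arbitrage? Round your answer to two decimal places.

PV(dividends) I = 2.78·e^(−0.0555·1/12) + 3.47·e^(−0.0555·4/12)
I = 2.7672 + 3.4064 = 6.1736
F = (S − I)·e^(rT) = (287.56 − 6.1736) · e^(0.0555·7/12)
= 281.3864 · e^0.032375 = 281.3864 × 1.032905 = S$290.65

S$290.65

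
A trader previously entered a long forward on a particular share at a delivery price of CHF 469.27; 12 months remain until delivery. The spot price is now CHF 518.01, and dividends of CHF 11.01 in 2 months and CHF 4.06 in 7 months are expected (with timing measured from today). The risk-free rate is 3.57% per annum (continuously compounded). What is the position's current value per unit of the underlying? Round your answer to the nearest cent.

PV(remaining dividends) I = 11.01·e^(−0.0357·2/12) + 4.06·e^(−0.0357·7/12) = 14.9210
Current forward F = (S − I)·e^(rT) = (518.01 − 14.9210)·e^(0.0357·12/12) = 503.0890 × 1.036345 = 521.3738
Value (long) = (F − K)·e^(−rT) = (521.3738 − 469.27) × 0.964930 = 50.2765
Value = CHF 50.28

CHF 50.28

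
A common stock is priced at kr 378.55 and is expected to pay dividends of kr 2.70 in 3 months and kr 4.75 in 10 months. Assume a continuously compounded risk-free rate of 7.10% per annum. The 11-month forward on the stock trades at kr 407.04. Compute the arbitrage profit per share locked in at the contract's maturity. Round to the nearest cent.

kr 10.64 per share

PV(dividends) I = 2.70·e^(−0.0710·3/12) + 4.75·e^(−0.0710·10/12) = 7.1296
Fair forward F* = (S − I)·e^(rT) = (378.55 − 7.1296)·e^0.065083 = 371.4204 × 1.067248 = 396.3977
Market kr 407.04 > fair 396.3977: forward overpriced → cash-and-carry (borrow at r, buy the stock and collect the dividends, short the forward).
Profit at T = |F_mkt − F*| = |407.04 − 396.3977| = kr 10.64 per share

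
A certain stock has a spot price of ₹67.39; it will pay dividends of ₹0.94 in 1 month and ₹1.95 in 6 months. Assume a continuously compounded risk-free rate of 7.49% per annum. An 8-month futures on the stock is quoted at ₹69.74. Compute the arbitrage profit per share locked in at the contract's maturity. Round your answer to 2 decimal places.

₹1.86 per share

PV(dividends) I = 0.94·e^(−0.0749·1/12) + 1.95·e^(−0.0749·6/12) = 2.8125
Fair futures F* = (S − I)·e^(rT) = (67.39 − 2.8125)·e^0.049933 = 64.5775 × 1.051201 = 67.8839
Market ₹69.74 > fair 67.8839: forward overpriced → cash-and-carry (borrow at r, buy the stock and collect the dividends, short the forward).
Profit at T = |F_mkt − F*| = |69.74 − 67.8839| = ₹1.86 per share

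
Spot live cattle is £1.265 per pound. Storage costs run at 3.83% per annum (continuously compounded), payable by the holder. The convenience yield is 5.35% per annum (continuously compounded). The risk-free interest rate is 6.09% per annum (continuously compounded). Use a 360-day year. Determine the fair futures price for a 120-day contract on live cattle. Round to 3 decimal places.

Net carry = r + u − y = 0.0609 + 0.0383 − 0.0535 = 0.0457
F = S·e^((r+u−y)T) = 1.265 · e^(0.0457 × 120/360) = 1.265 · e^0.015233
= 1.265 × 1.015350 = £1.284 per pound

£1.284 per pound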